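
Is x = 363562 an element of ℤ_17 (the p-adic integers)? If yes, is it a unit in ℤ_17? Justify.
x ∈ ℤ_17 but not a unit; v_17(x) = 3 > 0

ℤ_17 = {x ∈ ℚ_17 : v_17(x) ≥ 0} and ℤ_17^× = {x ∈ ℤ_17 : v_17(x) = 0}. Here v_17(363562) = v_17(num) − v_17(den) = 3; compare against these criteria.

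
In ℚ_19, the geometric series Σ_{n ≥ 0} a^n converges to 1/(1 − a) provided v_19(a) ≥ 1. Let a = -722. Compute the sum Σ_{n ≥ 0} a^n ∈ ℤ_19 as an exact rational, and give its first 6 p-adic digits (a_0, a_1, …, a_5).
Σ a^n = 1/(1 − a) = 1/723;  first 6 digits = (1, 0, 17, 18, 3, 0)

v_19(a) = 2 ≥ 1, so the series converges in ℤ_19 to 1/(1 − a) = 1/(1 − (-722)) = 1/723. Expand this rational in ℤ_19: compute digits iteratively via d_i = x_i mod 19, x_{i+1} = (x_i − d_i)/19. The first 6 digits are (1, 0, 17, 18, 3, 0).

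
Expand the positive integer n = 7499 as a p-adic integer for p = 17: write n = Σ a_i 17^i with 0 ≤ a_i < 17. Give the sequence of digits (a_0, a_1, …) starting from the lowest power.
(a_0, a_1, …) = (2, 16, 8, 1)

Repeated division by 17 gives the digits low-to-high: 7499 = 2 + 16·17^1 + 8·17^2 + 1·17^3. Digit sequence: (2, 16, 8, 1).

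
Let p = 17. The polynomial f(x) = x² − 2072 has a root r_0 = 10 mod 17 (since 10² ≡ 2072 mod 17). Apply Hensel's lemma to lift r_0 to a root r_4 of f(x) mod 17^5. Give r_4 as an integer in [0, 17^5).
r_4 = 1294424 (mod 1419857)

Hensel's recurrence: r_{i+1} = r_i − f(r_i)·(f′(r_i))^{-1} mod 17^{i+2}, with f′(x) = 2x. Iterate:
  r_0 = 10 (mod 17)
  r_1 = 282 (mod 289)
  r_2 = 2305 (mod 4913)
  r_3 = 41609 (mod 83521)
  r_4 = 1294424 (mod 1419857)
Final: r_4 = 1294424, and one checks f(r_4) ≡ 0 mod 17^5.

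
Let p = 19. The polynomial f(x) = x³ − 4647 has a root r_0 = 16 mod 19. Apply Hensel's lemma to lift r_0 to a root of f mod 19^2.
r_1 = 130 (mod 361)

Hensel: r_{i+1} = r_i − f(r_i)/f′(r_i) mod 19^{i+2}, where f′(x) = 3x². Iterate:
  r_0 = 16 (mod 19)
  r_1 = 130 (mod 361)
Final: r = 130 with f(r) ≡ 0 mod 19^2.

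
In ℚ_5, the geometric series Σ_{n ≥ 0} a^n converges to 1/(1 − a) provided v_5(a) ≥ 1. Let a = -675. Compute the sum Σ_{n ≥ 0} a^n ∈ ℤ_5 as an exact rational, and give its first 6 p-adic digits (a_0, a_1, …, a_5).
Σ a^n = 1/(1 − a) = 1/676;  first 6 digits = (1, 0, 3, 4, 2, 0)

v_5(a) = 2 ≥ 1, so the series converges in ℤ_5 to 1/(1 − a) = 1/(1 − (-675)) = 1/676. Expand this rational in ℤ_5: compute digits iteratively via d_i = x_i mod 5, x_{i+1} = (x_i − d_i)/5. The first 6 digits are (1, 0, 3, 4, 2, 0).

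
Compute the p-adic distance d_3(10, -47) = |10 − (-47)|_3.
d_3(10, -47) = 1/3

Step 1 — x − y = 10 − (-47) = 57. Step 2 — v_3(57) = 1 (factor: 57 = (3^1 · 19); the sign does not affect v_p). Step 3 — |x − y|_3 = 3^{-1} = 1/3.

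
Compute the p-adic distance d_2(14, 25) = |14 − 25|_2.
d_2(14, 25) = 1

Step 1 — x − y = 14 − 25 = -11. Step 2 — v_2(-11) = 0 (factor: -11 = −(2^0 · 11); the sign does not affect v_p). Step 3 — |x − y|_2 = 2^{0} = 1.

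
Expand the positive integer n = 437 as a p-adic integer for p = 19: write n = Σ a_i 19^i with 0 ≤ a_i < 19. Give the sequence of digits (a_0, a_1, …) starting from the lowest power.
(a_0, a_1, …) = (0, 4, 1)

Repeated division by 19 gives the digits low-to-high: 437 = 4·19^1 + 1·19^2. Digit sequence: (0, 4, 1).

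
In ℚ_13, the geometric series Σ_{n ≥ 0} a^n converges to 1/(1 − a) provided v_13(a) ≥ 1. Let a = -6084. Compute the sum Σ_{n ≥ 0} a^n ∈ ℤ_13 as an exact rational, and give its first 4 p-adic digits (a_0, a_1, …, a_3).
Σ a^n = 1/(1 − a) = 1/6085;  first 4 digits = (1, 0, 3, 10)

v_13(a) = 2 ≥ 1, so the series converges in ℤ_13 to 1/(1 − a) = 1/(1 − (-6084)) = 1/6085. Expand this rational in ℤ_13: compute digits iteratively via d_i = x_i mod 13, x_{i+1} = (x_i − d_i)/13. The first 4 digits are (1, 0, 3, 10).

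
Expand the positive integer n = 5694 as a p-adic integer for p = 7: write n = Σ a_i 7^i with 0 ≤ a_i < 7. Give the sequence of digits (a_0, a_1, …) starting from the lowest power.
(a_0, a_1, …) = (3, 1, 4, 2, 2)

Repeated division by 7 gives the digits low-to-high: 5694 = 3 + 1·7^1 + 4·7^2 + 2·7^3 + 2·7^4. Digit sequence: (3, 1, 4, 2, 2).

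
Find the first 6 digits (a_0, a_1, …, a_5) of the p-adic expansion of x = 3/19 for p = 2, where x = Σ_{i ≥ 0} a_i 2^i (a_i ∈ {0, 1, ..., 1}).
(a_0, …, a_5) = (1, 0, 0, 0, 1, 0)

v_2(3/19) = 0 (numerator and denominator both coprime to 2), so x ∈ ℤ_2^×. Compute digits iteratively via a_i = x_i mod 2, x_{i+1} = (x_i − a_i)/2, with x_0 = x:
  x_0 = 3/19;  a_0 = 1;  x_1 = (x_0 − 1)/2 = -8/19
  x_1 = -8/19;  a_1 = 0;  x_2 = (x_1 − 0)/2 = -4/19
  x_2 = -4/19;  a_2 = 0;  x_3 = (x_2 − 0)/2 = -2/19
  x_3 = -2/19;  a_3 = 0;  x_4 = (x_3 − 0)/2 = -1/19
  x_4 = -1/19;  a_4 = 1;  x_5 = (x_4 − 1)/2 = -10/19
  x_5 = -10/19;  a_5 = 0;  x_6 = (x_5 − 0)/2 = -5/19
Digits: (1, 0, 0, 0, 1, 0).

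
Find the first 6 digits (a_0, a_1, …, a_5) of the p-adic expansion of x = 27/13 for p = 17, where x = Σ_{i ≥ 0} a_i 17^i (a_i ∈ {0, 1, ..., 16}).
(a_0, …, a_5) = (6, 5, 1, 13, 11, 15)

v_17(27/13) = 0 (numerator and denominator both coprime to 17), so x ∈ ℤ_17^×. Compute digits iteratively via a_i = x_i mod 17, x_{i+1} = (x_i − a_i)/17, with x_0 = x:
  x_0 = 27/13;  a_0 = 6;  x_1 = (x_0 − 6)/17 = -3/13
  x_1 = -3/13;  a_1 = 5;  x_2 = (x_1 − 5)/17 = -4/13
  x_2 = -4/13;  a_2 = 1;  x_3 = (x_2 − 1)/17 = -1/13
  x_3 = -1/13;  a_3 = 13;  x_4 = (x_3 − 13)/17 = -10/13
  x_4 = -10/13;  a_4 = 11;  x_5 = (x_4 − 11)/17 = -9/13
  x_5 = -9/13;  a_5 = 15;  x_6 = (x_5 − 15)/17 = -12/13
Digits: (6, 5, 1, 13, 11, 15).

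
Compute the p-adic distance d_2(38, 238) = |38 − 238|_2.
d_2(38, 238) = 1/8

Step 1 — x − y = 38 − 238 = -200. Step 2 — v_2(-200) = 3 (factor: -200 = −(2^3 · 25); the sign does not affect v_p). Step 3 — |x − y|_2 = 2^{-3} = 1/8.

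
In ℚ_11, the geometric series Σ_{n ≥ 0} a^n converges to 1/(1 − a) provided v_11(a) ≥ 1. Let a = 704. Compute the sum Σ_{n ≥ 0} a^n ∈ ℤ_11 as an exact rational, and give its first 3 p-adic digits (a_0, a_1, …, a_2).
Σ a^n = 1/(1 − a) = -1/703;  first 3 digits = (1, 9, 9)

v_11(a) = 1 ≥ 1, so the series converges in ℤ_11 to 1/(1 − a) = 1/(1 − 704) = -1/703. Expand this rational in ℤ_11: compute digits iteratively via d_i = x_i mod 11, x_{i+1} = (x_i − d_i)/11. The first 3 digits are (1, 9, 9).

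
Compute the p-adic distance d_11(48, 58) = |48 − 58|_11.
d_11(48, 58) = 1

Step 1 — x − y = 48 − 58 = -10. Step 2 — v_11(-10) = 0 (factor: -10 = −(11^0 · 10); the sign does not affect v_p). Step 3 — |x − y|_11 = 11^{0} = 1.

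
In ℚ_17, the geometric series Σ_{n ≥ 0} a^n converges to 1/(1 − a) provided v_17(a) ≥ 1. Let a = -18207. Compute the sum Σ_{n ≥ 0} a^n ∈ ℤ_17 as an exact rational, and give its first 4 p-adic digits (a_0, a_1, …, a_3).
Σ a^n = 1/(1 − a) = 1/18208;  first 4 digits = (1, 0, 5, 13)

v_17(a) = 2 ≥ 1, so the series converges in ℤ_17 to 1/(1 − a) = 1/(1 − (-18207)) = 1/18208. Expand this rational in ℤ_17: compute digits iteratively via d_i = x_i mod 17, x_{i+1} = (x_i − d_i)/17. The first 4 digits are (1, 0, 5, 13).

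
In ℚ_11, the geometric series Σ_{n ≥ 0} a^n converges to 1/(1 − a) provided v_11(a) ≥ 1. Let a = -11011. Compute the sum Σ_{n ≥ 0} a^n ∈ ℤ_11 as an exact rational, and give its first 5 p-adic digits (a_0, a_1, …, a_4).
Σ a^n = 1/(1 − a) = 1/11012;  first 5 digits = (1, 0, 8, 2, 8)

v_11(a) = 2 ≥ 1, so the series converges in ℤ_11 to 1/(1 − a) = 1/(1 − (-11011)) = 1/11012. Expand this rational in ℤ_11: compute digits iteratively via d_i = x_i mod 11, x_{i+1} = (x_i − d_i)/11. The first 5 digits are (1, 0, 8, 2, 8).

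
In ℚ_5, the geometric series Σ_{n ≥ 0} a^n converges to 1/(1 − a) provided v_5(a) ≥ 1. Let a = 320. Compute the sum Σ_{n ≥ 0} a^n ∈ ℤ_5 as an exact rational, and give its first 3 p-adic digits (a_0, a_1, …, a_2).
Σ a^n = 1/(1 − a) = -1/319;  first 3 digits = (1, 4, 3)

v_5(a) = 1 ≥ 1, so the series converges in ℤ_5 to 1/(1 − a) = 1/(1 − 320) = -1/319. Expand this rational in ℤ_5: compute digits iteratively via d_i = x_i mod 5, x_{i+1} = (x_i − d_i)/5. The first 3 digits are (1, 4, 3).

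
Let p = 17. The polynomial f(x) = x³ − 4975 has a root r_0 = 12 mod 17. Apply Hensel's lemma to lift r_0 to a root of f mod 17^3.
r_2 = 2953 (mod 4913)

Hensel: r_{i+1} = r_i − f(r_i)/f′(r_i) mod 17^{i+2}, where f′(x) = 3x². Iterate:
  r_0 = 12 (mod 17)
  r_1 = 63 (mod 289)
  r_2 = 2953 (mod 4913)
Final: r = 2953 with f(r) ≡ 0 mod 17^3.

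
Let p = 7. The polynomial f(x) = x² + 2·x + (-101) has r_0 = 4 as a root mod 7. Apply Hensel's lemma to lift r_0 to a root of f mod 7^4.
r_3 = 1173 (mod 2401)

Hensel: r_{i+1} = r_i − f(r_i)·(f′(r_i))^{-1} mod 7^{i+2}, f′(x) = 2x + 2. Iterate:
  r_0 = 4 (mod 7)
  r_1 = 46 (mod 49)
  r_2 = 144 (mod 343)
  r_3 = 1173 (mod 2401)
Final: r = 1173 satisfies f(r) ≡ 0 mod 7^4.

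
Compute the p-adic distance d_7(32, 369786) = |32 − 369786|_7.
d_7(32, 369786) = 1/16807

Step 1 — x − y = 32 − 369786 = -369754. Step 2 — v_7(-369754) = 5 (factor: -369754 = −(7^5 · 22); the sign does not affect v_p). Step 3 — |x − y|_7 = 7^{-5} = 1/16807.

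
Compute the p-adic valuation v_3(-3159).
v_3(-3159) = 5

v_3(n) is the largest exponent k such that 3^k divides n. Factor out: -3159 = -3^5 · 13. (Sign doesn't affect v_p.) So v_3(-3159) = 5.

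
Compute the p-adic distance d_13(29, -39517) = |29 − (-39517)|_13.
d_13(29, -39517) = 1/2197

Step 1 — x − y = 29 − (-39517) = 39546. Step 2 — v_13(39546) = 3 (factor: 39546 = (13^3 · 18); the sign does not affect v_p). Step 3 — |x − y|_13 = 13^{-3} = 1/2197.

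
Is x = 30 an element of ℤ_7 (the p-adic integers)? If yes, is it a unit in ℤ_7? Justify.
x ∈ ℤ_7^× (unit); v_7(x) = 0

ℤ_7 = {x ∈ ℚ_7 : v_7(x) ≥ 0} and ℤ_7^× = {x ∈ ℤ_7 : v_7(x) = 0}. Here v_7(30) = v_7(num) − v_7(den) = 0; compare against these criteria.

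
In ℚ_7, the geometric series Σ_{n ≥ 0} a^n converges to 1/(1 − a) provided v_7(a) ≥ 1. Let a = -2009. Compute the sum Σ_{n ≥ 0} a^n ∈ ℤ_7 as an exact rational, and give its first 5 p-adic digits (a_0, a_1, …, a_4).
Σ a^n = 1/(1 − a) = 1/2010;  first 5 digits = (1, 0, 1, 1, 0)

v_7(a) = 2 ≥ 1, so the series converges in ℤ_7 to 1/(1 − a) = 1/(1 − (-2009)) = 1/2010. Expand this rational in ℤ_7: compute digits iteratively via d_i = x_i mod 7, x_{i+1} = (x_i − d_i)/7. The first 5 digits are (1, 0, 1, 1, 0).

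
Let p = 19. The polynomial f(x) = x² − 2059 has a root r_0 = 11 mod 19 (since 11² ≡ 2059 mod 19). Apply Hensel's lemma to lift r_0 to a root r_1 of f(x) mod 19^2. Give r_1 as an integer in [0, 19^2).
r_1 = 296 (mod 361)

Hensel's recurrence: r_{i+1} = r_i − f(r_i)·(f′(r_i))^{-1} mod 19^{i+2}, with f′(x) = 2x. Iterate:
  r_0 = 11 (mod 19)
  r_1 = 296 (mod 361)
Final: r_1 = 296, and one checks f(r_1) ≡ 0 mod 19^2.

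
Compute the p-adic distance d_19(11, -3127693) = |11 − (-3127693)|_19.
d_19(11, -3127693) = 1/130321

Step 1 — x − y = 11 − (-3127693) = 3127704. Step 2 — v_19(3127704) = 4 (factor: 3127704 = (19^4 · 24); the sign does not affect v_p). Step 3 — |x − y|_19 = 19^{-4} = 1/130321.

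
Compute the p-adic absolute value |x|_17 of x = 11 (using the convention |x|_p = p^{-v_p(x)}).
|11|_17 = 1

Step 1 — compute v_17(x) by factoring powers of 17 out of the numerator and denominator: v_17(11) = 0. Step 2 — apply |x|_p = p^{-v_p(x)} = 17^{0} = 1.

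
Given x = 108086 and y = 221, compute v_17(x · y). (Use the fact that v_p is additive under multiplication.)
v_17(23887006) = 4

v_p(x) = 3 (factor: 108086 = 17^3 · 22); v_p(y) = 1 (factor: 221 = 17^1 · 13). Additivity: v_p(xy) = v_p(x) + v_p(y) = 3 + 1 = 4. (Direct check: xy = 23887006 = 17^4 · (286).)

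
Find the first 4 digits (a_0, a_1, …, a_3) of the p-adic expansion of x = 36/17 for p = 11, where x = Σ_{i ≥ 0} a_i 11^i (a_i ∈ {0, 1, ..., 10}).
(a_0, …, a_3) = (6, 10, 1, 5)

v_11(36/17) = 0 (numerator and denominator both coprime to 11), so x ∈ ℤ_11^×. Compute digits iteratively via a_i = x_i mod 11, x_{i+1} = (x_i − a_i)/11, with x_0 = x:
  x_0 = 36/17;  a_0 = 6;  x_1 = (x_0 − 6)/11 = -6/17
  x_1 = -6/17;  a_1 = 10;  x_2 = (x_1 − 10)/11 = -16/17
  x_2 = -16/17;  a_2 = 1;  x_3 = (x_2 − 1)/11 = -3/17
  x_3 = -3/17;  a_3 = 5;  x_4 = (x_3 − 5)/11 = -8/17
Digits: (6, 10, 1, 5).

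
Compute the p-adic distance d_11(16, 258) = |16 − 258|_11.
d_11(16, 258) = 1/121

Step 1 — x − y = 16 − 258 = -242. Step 2 — v_11(-242) = 2 (factor: -242 = −(11^2 · 2); the sign does not affect v_p). Step 3 — |x − y|_11 = 11^{-2} = 1/121.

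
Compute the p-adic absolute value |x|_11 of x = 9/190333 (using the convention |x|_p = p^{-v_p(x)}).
|9/190333|_11 = 14641

Step 1 — compute v_11(x) by factoring powers of 11 out of the numerator and denominator: v_11(9/190333) = -4. Step 2 — apply |x|_p = p^{-v_p(x)} = 11^{4} = 14641.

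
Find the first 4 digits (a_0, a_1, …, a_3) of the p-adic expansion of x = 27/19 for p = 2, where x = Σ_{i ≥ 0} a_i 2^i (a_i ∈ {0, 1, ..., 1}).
(a_0, …, a_3) = (1, 0, 0, 1)

v_2(27/19) = 0 (numerator and denominator both coprime to 2), so x ∈ ℤ_2^×. Compute digits iteratively via a_i = x_i mod 2, x_{i+1} = (x_i − a_i)/2, with x_0 = x:
  x_0 = 27/19;  a_0 = 1;  x_1 = (x_0 − 1)/2 = 4/19
  x_1 = 4/19;  a_1 = 0;  x_2 = (x_1 − 0)/2 = 2/19
  x_2 = 2/19;  a_2 = 0;  x_3 = (x_2 − 0)/2 = 1/19
  x_3 = 1/19;  a_3 = 1;  x_4 = (x_3 − 1)/2 = -9/19
Digits: (1, 0, 0, 1).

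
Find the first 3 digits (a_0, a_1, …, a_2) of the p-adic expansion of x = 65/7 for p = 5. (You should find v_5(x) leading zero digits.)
(a_0, …, a_2) = (0, 4, 1)

v_5(65/7) = 1, so a_0 = ... = a_0 = 0. Factor out: x = 5^1 · u with u = 13/7 a unit in ℤ_5. Expand u iteratively via a_{v+i} = u_i mod 5, u_{i+1} = (u_i − a_{v+i})/5:
  u_0 = 13/7;  a_1 = 4;  u_1 = (u_0 − 4)/5 = -3/7
  u_1 = -3/7;  a_2 = 1;  u_2 = (u_1 − 1)/5 = -2/7
Digits: (0, 4, 1).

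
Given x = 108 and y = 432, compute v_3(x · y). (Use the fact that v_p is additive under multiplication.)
v_3(46656) = 6

v_p(x) = 3 (factor: 108 = 3^3 · 4); v_p(y) = 3 (factor: 432 = 3^3 · 16). Additivity: v_p(xy) = v_p(x) + v_p(y) = 3 + 3 = 6. (Direct check: xy = 46656 = 3^6 · (64).)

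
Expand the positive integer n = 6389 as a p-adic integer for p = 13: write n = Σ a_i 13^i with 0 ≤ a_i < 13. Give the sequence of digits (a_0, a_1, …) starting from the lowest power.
(a_0, a_1, …) = (6, 10, 11, 2)

Repeated division by 13 gives the digits low-to-high: 6389 = 6 + 10·13^1 + 11·13^2 + 2·13^3. Digit sequence: (6, 10, 11, 2).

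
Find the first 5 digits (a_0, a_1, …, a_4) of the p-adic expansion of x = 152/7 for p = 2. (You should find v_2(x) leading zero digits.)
(a_0, …, a_4) = (0, 0, 0, 1, 0)

v_2(152/7) = 3, so a_0 = ... = a_2 = 0. Factor out: x = 2^3 · u with u = 19/7 a unit in ℤ_2. Expand u iteratively via a_{v+i} = u_i mod 2, u_{i+1} = (u_i − a_{v+i})/2:
  u_0 = 19/7;  a_3 = 1;  u_1 = (u_0 − 1)/2 = 6/7
  u_1 = 6/7;  a_4 = 0;  u_2 = (u_1 − 0)/2 = 3/7
Digits: (0, 0, 0, 1, 0).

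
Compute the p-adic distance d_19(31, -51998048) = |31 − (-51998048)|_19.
d_19(31, -51998048) = 1/2476099

Step 1 — x − y = 31 − (-51998048) = 51998079. Step 2 — v_19(51998079) = 5 (factor: 51998079 = (19^5 · 21); the sign does not affect v_p). Step 3 — |x − y|_19 = 19^{-5} = 1/2476099.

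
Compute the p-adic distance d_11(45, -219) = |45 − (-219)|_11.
d_11(45, -219) = 1/11

Step 1 — x − y = 45 − (-219) = 264. Step 2 — v_11(264) = 1 (factor: 264 = (11^1 · 24); the sign does not affect v_p). Step 3 — |x − y|_11 = 11^{-1} = 1/11.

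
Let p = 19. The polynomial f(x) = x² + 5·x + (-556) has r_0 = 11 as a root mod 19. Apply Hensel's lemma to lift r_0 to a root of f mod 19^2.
r_1 = 239 (mod 361)

Hensel: r_{i+1} = r_i − f(r_i)·(f′(r_i))^{-1} mod 19^{i+2}, f′(x) = 2x + 5. Iterate:
  r_0 = 11 (mod 19)
  r_1 = 239 (mod 361)
Final: r = 239 satisfies f(r) ≡ 0 mod 19^2.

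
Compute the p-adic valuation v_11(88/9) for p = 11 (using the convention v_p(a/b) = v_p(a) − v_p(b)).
v_11(88/9) = 1

Factor powers of 11 from the numerator and denominator of the reduced fraction: 88 = 11^1 · 8 and 9 = 11^0 · 9. Apply v_p(a/b) = v_p(a) − v_p(b): v_11(88/9) = 1 − 0 = 1.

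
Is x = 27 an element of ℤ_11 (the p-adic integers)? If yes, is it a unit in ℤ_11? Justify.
x ∈ ℤ_11^× (unit); v_11(x) = 0

ℤ_11 = {x ∈ ℚ_11 : v_11(x) ≥ 0} and ℤ_11^× = {x ∈ ℤ_11 : v_11(x) = 0}. Here v_11(27) = v_11(num) − v_11(den) = 0; compare against these criteria.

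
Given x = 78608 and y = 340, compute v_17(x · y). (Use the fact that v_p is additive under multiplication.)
v_17(26726720) = 4

v_p(x) = 3 (factor: 78608 = 17^3 · 16); v_p(y) = 1 (factor: 340 = 17^1 · 20). Additivity: v_p(xy) = v_p(x) + v_p(y) = 3 + 1 = 4. (Direct check: xy = 26726720 = 17^4 · (320).)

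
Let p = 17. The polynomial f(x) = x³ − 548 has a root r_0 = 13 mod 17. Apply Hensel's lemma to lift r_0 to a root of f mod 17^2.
r_1 = 81 (mod 289)

Hensel: r_{i+1} = r_i − f(r_i)/f′(r_i) mod 17^{i+2}, where f′(x) = 3x². Iterate:
  r_0 = 13 (mod 17)
  r_1 = 81 (mod 289)
Final: r = 81 with f(r) ≡ 0 mod 17^2.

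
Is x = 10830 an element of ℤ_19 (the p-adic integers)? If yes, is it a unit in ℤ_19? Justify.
x ∈ ℤ_19 but not a unit; v_19(x) = 2 > 0

ℤ_19 = {x ∈ ℚ_19 : v_19(x) ≥ 0} and ℤ_19^× = {x ∈ ℤ_19 : v_19(x) = 0}. Here v_19(10830) = v_19(num) − v_19(den) = 2; compare against these criteria.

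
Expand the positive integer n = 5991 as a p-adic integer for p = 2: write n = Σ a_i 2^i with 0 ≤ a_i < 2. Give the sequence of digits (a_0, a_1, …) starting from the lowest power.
(a_0, a_1, …) = (1, 1, 1, 0, 0, 1, 1, 0, 1, 1, 1, 0, 1)

Repeated division by 2 gives the digits low-to-high: 5991 = 1 + 1·2^1 + 1·2^2 + 1·2^5 + 1·2^6 + 1·2^8 + 1·2^9 + 1·2^10 + 1·2^12. Digit sequence: (1, 1, 1, 0, 0, 1, 1, 0, 1, 1, 1, 0, 1).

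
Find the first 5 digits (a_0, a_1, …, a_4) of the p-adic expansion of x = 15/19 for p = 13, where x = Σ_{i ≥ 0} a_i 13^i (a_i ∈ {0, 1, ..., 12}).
(a_0, …, a_4) = (9, 11, 8, 0, 2)

v_13(15/19) = 0 (numerator and denominator both coprime to 13), so x ∈ ℤ_13^×. Compute digits iteratively via a_i = x_i mod 13, x_{i+1} = (x_i − a_i)/13, with x_0 = x:
  x_0 = 15/19;  a_0 = 9;  x_1 = (x_0 − 9)/13 = -12/19
  x_1 = -12/19;  a_1 = 11;  x_2 = (x_1 − 11)/13 = -17/19
  x_2 = -17/19;  a_2 = 8;  x_3 = (x_2 − 8)/13 = -13/19
  x_3 = -13/19;  a_3 = 0;  x_4 = (x_3 − 0)/13 = -1/19
  x_4 = -1/19;  a_4 = 2;  x_5 = (x_4 − 2)/13 = -3/19
Digits: (9, 11, 8, 0, 2).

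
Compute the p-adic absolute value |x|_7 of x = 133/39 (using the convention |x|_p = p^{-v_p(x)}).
|133/39|_7 = 1/7

Step 1 — compute v_7(x) by factoring powers of 7 out of the numerator and denominator: v_7(133/39) = 1. Step 2 — apply |x|_p = p^{-v_p(x)} = 7^{-1} = 1/7.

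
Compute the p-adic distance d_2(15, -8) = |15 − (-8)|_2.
d_2(15, -8) = 1

Step 1 — x − y = 15 − (-8) = 23. Step 2 — v_2(23) = 0 (factor: 23 = (2^0 · 23); the sign does not affect v_p). Step 3 — |x − y|_2 = 2^{0} = 1.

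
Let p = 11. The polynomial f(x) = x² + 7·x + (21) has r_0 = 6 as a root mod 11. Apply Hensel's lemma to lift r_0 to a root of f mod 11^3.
r_2 = 644 (mod 1331)

Hensel: r_{i+1} = r_i − f(r_i)·(f′(r_i))^{-1} mod 11^{i+2}, f′(x) = 2x + 7. Iterate:
  r_0 = 6 (mod 11)
  r_1 = 39 (mod 121)
  r_2 = 644 (mod 1331)
Final: r = 644 satisfies f(r) ≡ 0 mod 11^3.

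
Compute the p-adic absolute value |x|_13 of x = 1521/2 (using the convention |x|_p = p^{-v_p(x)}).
|1521/2|_13 = 1/169

Step 1 — compute v_13(x) by factoring powers of 13 out of the numerator and denominator: v_13(1521/2) = 2. Step 2 — apply |x|_p = p^{-v_p(x)} = 13^{-2} = 1/169.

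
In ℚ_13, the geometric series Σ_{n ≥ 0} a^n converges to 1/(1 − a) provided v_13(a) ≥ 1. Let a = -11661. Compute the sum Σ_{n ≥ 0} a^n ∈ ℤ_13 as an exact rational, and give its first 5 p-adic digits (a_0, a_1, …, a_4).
Σ a^n = 1/(1 − a) = 1/11662;  first 5 digits = (1, 0, 9, 7, 2)

v_13(a) = 2 ≥ 1, so the series converges in ℤ_13 to 1/(1 − a) = 1/(1 − (-11661)) = 1/11662. Expand this rational in ℤ_13: compute digits iteratively via d_i = x_i mod 13, x_{i+1} = (x_i − d_i)/13. The first 5 digits are (1, 0, 9, 7, 2).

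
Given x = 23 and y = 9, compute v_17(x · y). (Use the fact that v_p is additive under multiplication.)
v_17(207) = 0

v_p(x) = 0 (factor: 23 = 17^0 · 23); v_p(y) = 0 (factor: 9 = 17^0 · 9). Additivity: v_p(xy) = v_p(x) + v_p(y) = 0 + 0 = 0. (Direct check: xy = 207 = 17^0 · (207).)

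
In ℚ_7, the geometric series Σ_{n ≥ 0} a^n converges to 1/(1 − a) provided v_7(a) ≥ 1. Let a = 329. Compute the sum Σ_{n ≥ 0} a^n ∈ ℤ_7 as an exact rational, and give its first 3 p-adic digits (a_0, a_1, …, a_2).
Σ a^n = 1/(1 − a) = -1/328;  first 3 digits = (1, 5, 3)

v_7(a) = 1 ≥ 1, so the series converges in ℤ_7 to 1/(1 − a) = 1/(1 − 329) = -1/328. Expand this rational in ℤ_7: compute digits iteratively via d_i = x_i mod 7, x_{i+1} = (x_i − d_i)/7. The first 3 digits are (1, 5, 3).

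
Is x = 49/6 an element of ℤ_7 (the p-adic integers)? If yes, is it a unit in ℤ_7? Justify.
x ∈ ℤ_7 but not a unit; v_7(x) = 2 > 0

ℤ_7 = {x ∈ ℚ_7 : v_7(x) ≥ 0} and ℤ_7^× = {x ∈ ℤ_7 : v_7(x) = 0}. Here v_7(49/6) = v_7(num) − v_7(den) = 2; compare against these criteria.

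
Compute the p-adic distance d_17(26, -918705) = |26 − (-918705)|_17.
d_17(26, -918705) = 1/83521

Step 1 — x − y = 26 − (-918705) = 918731. Step 2 — v_17(918731) = 4 (factor: 918731 = (17^4 · 11); the sign does not affect v_p). Step 3 — |x − y|_17 = 17^{-4} = 1/83521.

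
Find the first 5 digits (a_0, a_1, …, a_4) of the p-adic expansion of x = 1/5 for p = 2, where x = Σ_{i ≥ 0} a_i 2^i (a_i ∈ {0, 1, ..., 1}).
(a_0, …, a_4) = (1, 0, 1, 1, 0)

v_2(1/5) = 0 (numerator and denominator both coprime to 2), so x ∈ ℤ_2^×. Compute digits iteratively via a_i = x_i mod 2, x_{i+1} = (x_i − a_i)/2, with x_0 = x:
  x_0 = 1/5;  a_0 = 1;  x_1 = (x_0 − 1)/2 = -2/5
  x_1 = -2/5;  a_1 = 0;  x_2 = (x_1 − 0)/2 = -1/5
  x_2 = -1/5;  a_2 = 1;  x_3 = (x_2 − 1)/2 = -3/5
  x_3 = -3/5;  a_3 = 1;  x_4 = (x_3 − 1)/2 = -4/5
  x_4 = -4/5;  a_4 = 0;  x_5 = (x_4 − 0)/2 = -2/5
Digits: (1, 0, 1, 1, 0).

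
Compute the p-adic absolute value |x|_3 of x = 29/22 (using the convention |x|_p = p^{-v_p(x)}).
|29/22|_3 = 1

Step 1 — compute v_3(x) by factoring powers of 3 out of the numerator and denominator: v_3(29/22) = 0. Step 2 — apply |x|_p = p^{-v_p(x)} = 3^{0} = 1.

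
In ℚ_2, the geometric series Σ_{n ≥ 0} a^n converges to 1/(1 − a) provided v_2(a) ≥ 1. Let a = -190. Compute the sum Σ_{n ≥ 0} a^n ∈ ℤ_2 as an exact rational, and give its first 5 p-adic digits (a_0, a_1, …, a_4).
Σ a^n = 1/(1 − a) = 1/191;  first 5 digits = (1, 1, 1, 1, 1)

v_2(a) = 1 ≥ 1, so the series converges in ℤ_2 to 1/(1 − a) = 1/(1 − (-190)) = 1/191. Expand this rational in ℤ_2: compute digits iteratively via d_i = x_i mod 2, x_{i+1} = (x_i − d_i)/2. The first 5 digits are (1, 1, 1, 1, 1).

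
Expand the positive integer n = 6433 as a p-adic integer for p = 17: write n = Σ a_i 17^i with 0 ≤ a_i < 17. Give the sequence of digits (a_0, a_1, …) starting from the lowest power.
(a_0, a_1, …) = (7, 4, 5, 1)

Repeated division by 17 gives the digits low-to-high: 6433 = 7 + 4·17^1 + 5·17^2 + 1·17^3. Digit sequence: (7, 4, 5, 1).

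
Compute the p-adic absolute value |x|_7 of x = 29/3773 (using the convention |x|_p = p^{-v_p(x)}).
|29/3773|_7 = 343

Step 1 — compute v_7(x) by factoring powers of 7 out of the numerator and denominator: v_7(29/3773) = -3. Step 2 — apply |x|_p = p^{-v_p(x)} = 7^{3} = 343.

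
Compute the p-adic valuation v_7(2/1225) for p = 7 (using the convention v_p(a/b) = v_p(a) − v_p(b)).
v_7(2/1225) = -2

Factor powers of 7 from the numerator and denominator of the reduced fraction: 2 = 7^0 · 2 and 1225 = 7^2 · 25. Apply v_p(a/b) = v_p(a) − v_p(b): v_7(2/1225) = 0 − 2 = -2.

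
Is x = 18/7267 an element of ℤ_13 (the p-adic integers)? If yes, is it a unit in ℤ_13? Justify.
x ∉ ℤ_13 (v_13(x) = -2 < 0)

ℤ_13 = {x ∈ ℚ_13 : v_13(x) ≥ 0} and ℤ_13^× = {x ∈ ℤ_13 : v_13(x) = 0}. Here v_13(18/7267) = v_13(num) − v_13(den) = -2; compare against these criteria.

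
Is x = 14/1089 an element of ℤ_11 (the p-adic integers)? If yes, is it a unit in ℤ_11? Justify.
x ∉ ℤ_11 (v_11(x) = -2 < 0)

ℤ_11 = {x ∈ ℚ_11 : v_11(x) ≥ 0} and ℤ_11^× = {x ∈ ℤ_11 : v_11(x) = 0}. Here v_11(14/1089) = v_11(num) − v_11(den) = -2; compare against these criteria.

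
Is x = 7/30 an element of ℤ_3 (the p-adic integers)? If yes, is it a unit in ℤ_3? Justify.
x ∉ ℤ_3 (v_3(x) = -1 < 0)

ℤ_3 = {x ∈ ℚ_3 : v_3(x) ≥ 0} and ℤ_3^× = {x ∈ ℤ_3 : v_3(x) = 0}. Here v_3(7/30) = v_3(num) − v_3(den) = -1; compare against these criteria.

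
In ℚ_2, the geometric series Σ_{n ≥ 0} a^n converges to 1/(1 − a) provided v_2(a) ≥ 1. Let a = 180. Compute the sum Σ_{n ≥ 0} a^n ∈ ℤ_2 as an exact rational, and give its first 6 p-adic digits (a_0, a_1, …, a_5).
Σ a^n = 1/(1 − a) = -1/179;  first 6 digits = (1, 0, 1, 0, 0, 0)

v_2(a) = 2 ≥ 1, so the series converges in ℤ_2 to 1/(1 − a) = 1/(1 − 180) = -1/179. Expand this rational in ℤ_2: compute digits iteratively via d_i = x_i mod 2, x_{i+1} = (x_i − d_i)/2. The first 6 digits are (1, 0, 1, 0, 0, 0).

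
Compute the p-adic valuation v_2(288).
v_2(288) = 5

v_2(n) is the largest exponent k such that 2^k divides n. Factor out: 288 = 2^5 · 9. (Sign doesn't affect v_p.) So v_2(288) = 5.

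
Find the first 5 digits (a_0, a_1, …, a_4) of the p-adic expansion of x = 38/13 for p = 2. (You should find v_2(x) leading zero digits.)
(a_0, …, a_4) = (0, 1, 1, 1, 1)

v_2(38/13) = 1, so a_0 = ... = a_0 = 0. Factor out: x = 2^1 · u with u = 19/13 a unit in ℤ_2. Expand u iteratively via a_{v+i} = u_i mod 2, u_{i+1} = (u_i − a_{v+i})/2:
  u_0 = 19/13;  a_1 = 1;  u_1 = (u_0 − 1)/2 = 3/13
  u_1 = 3/13;  a_2 = 1;  u_2 = (u_1 − 1)/2 = -5/13
  u_2 = -5/13;  a_3 = 1;  u_3 = (u_2 − 1)/2 = -9/13
  u_3 = -9/13;  a_4 = 1;  u_4 = (u_3 − 1)/2 = -11/13
Digits: (0, 1, 1, 1, 1).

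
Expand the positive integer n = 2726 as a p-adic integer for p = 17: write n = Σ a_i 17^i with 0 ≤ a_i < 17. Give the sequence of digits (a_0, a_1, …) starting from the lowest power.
(a_0, a_1, …) = (6, 7, 9)

Repeated division by 17 gives the digits low-to-high: 2726 = 6 + 7·17^1 + 9·17^2. Digit sequence: (6, 7, 9).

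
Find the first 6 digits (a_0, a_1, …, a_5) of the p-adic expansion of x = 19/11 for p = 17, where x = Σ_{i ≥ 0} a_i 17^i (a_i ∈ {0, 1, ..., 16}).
(a_0, …, a_5) = (11, 1, 3, 6, 12, 7)

v_17(19/11) = 0 (numerator and denominator both coprime to 17), so x ∈ ℤ_17^×. Compute digits iteratively via a_i = x_i mod 17, x_{i+1} = (x_i − a_i)/17, with x_0 = x:
  x_0 = 19/11;  a_0 = 11;  x_1 = (x_0 − 11)/17 = -6/11
  x_1 = -6/11;  a_1 = 1;  x_2 = (x_1 − 1)/17 = -1/11
  x_2 = -1/11;  a_2 = 3;  x_3 = (x_2 − 3)/17 = -2/11
  x_3 = -2/11;  a_3 = 6;  x_4 = (x_3 − 6)/17 = -4/11
  x_4 = -4/11;  a_4 = 12;  x_5 = (x_4 − 12)/17 = -8/11
  x_5 = -8/11;  a_5 = 7;  x_6 = (x_5 − 7)/17 = -5/11
Digits: (11, 1, 3, 6, 12, 7).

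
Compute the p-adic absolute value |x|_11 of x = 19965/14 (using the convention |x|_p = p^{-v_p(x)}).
|19965/14|_11 = 1/1331

Step 1 — compute v_11(x) by factoring powers of 11 out of the numerator and denominator: v_11(19965/14) = 3. Step 2 — apply |x|_p = p^{-v_p(x)} = 11^{-3} = 1/1331.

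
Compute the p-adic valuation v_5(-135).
v_5(-135) = 1

v_5(n) is the largest exponent k such that 5^k divides n. Factor out: -135 = -5^1 · 27. (Sign doesn't affect v_p.) So v_5(-135) = 1.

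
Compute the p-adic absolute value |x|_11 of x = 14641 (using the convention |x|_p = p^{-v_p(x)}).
|14641|_11 = 1/14641

Step 1 — compute v_11(x) by factoring powers of 11 out of the numerator and denominator: v_11(14641) = 4. Step 2 — apply |x|_p = p^{-v_p(x)} = 11^{-4} = 1/14641.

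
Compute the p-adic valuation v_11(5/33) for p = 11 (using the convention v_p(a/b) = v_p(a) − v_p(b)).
v_11(5/33) = -1

Factor powers of 11 from the numerator and denominator of the reduced fraction: 5 = 11^0 · 5 and 33 = 11^1 · 3. Apply v_p(a/b) = v_p(a) − v_p(b): v_11(5/33) = 0 − 1 = -1.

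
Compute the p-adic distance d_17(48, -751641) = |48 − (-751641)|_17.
d_17(48, -751641) = 1/83521

Step 1 — x − y = 48 − (-751641) = 751689. Step 2 — v_17(751689) = 4 (factor: 751689 = (17^4 · 9); the sign does not affect v_p). Step 3 — |x − y|_17 = 17^{-4} = 1/83521.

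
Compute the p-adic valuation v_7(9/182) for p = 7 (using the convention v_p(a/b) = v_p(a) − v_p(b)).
v_7(9/182) = -1

Factor powers of 7 from the numerator and denominator of the reduced fraction: 9 = 7^0 · 9 and 182 = 7^1 · 26. Apply v_p(a/b) = v_p(a) − v_p(b): v_7(9/182) = 0 − 1 = -1.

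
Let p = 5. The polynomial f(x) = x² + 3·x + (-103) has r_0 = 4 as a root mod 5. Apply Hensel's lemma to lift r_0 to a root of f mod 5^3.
r_2 = 79 (mod 125)

Hensel: r_{i+1} = r_i − f(r_i)·(f′(r_i))^{-1} mod 5^{i+2}, f′(x) = 2x + 3. Iterate:
  r_0 = 4 (mod 5)
  r_1 = 4 (mod 25)
  r_2 = 79 (mod 125)
Final: r = 79 satisfies f(r) ≡ 0 mod 5^3.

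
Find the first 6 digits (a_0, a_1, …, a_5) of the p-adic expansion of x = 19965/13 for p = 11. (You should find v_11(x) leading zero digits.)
(a_0, …, a_5) = (0, 0, 0, 2, 5, 8)

v_11(19965/13) = 3, so a_0 = ... = a_2 = 0. Factor out: x = 11^3 · u with u = 15/13 a unit in ℤ_11. Expand u iteratively via a_{v+i} = u_i mod 11, u_{i+1} = (u_i − a_{v+i})/11:
  u_0 = 15/13;  a_3 = 2;  u_1 = (u_0 − 2)/11 = -1/13
  u_1 = -1/13;  a_4 = 5;  u_2 = (u_1 − 5)/11 = -6/13
  u_2 = -6/13;  a_5 = 8;  u_3 = (u_2 − 8)/11 = -10/13
Digits: (0, 0, 0, 2, 5, 8).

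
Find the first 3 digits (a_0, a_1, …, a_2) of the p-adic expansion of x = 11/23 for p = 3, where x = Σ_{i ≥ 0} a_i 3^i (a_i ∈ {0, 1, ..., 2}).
(a_0, …, a_2) = (1, 1, 0)

v_3(11/23) = 0 (numerator and denominator both coprime to 3), so x ∈ ℤ_3^×. Compute digits iteratively via a_i = x_i mod 3, x_{i+1} = (x_i − a_i)/3, with x_0 = x:
  x_0 = 11/23;  a_0 = 1;  x_1 = (x_0 − 1)/3 = -4/23
  x_1 = -4/23;  a_1 = 1;  x_2 = (x_1 − 1)/3 = -9/23
  x_2 = -9/23;  a_2 = 0;  x_3 = (x_2 − 0)/3 = -3/23
Digits: (1, 1, 0).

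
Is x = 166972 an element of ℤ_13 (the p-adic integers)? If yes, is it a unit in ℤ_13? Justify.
x ∈ ℤ_13 but not a unit; v_13(x) = 3 > 0

ℤ_13 = {x ∈ ℚ_13 : v_13(x) ≥ 0} and ℤ_13^× = {x ∈ ℤ_13 : v_13(x) = 0}. Here v_13(166972) = v_13(num) − v_13(den) = 3; compare against these criteria.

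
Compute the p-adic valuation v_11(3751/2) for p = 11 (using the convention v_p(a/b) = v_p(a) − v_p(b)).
v_11(3751/2) = 2

Factor powers of 11 from the numerator and denominator of the reduced fraction: 3751 = 11^2 · 31 and 2 = 11^0 · 2. Apply v_p(a/b) = v_p(a) − v_p(b): v_11(3751/2) = 2 − 0 = 2.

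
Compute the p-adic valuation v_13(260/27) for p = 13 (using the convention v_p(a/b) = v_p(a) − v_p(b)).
v_13(260/27) = 1

Factor powers of 13 from the numerator and denominator of the reduced fraction: 260 = 13^1 · 20 and 27 = 13^0 · 27. Apply v_p(a/b) = v_p(a) − v_p(b): v_13(260/27) = 1 − 0 = 1.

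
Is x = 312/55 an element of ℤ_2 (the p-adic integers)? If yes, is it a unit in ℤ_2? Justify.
x ∈ ℤ_2 but not a unit; v_2(x) = 3 > 0

ℤ_2 = {x ∈ ℚ_2 : v_2(x) ≥ 0} and ℤ_2^× = {x ∈ ℤ_2 : v_2(x) = 0}. Here v_2(312/55) = v_2(num) − v_2(den) = 3; compare against these criteria.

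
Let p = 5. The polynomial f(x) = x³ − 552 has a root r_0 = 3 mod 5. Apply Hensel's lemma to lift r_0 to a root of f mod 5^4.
r_3 = 578 (mod 625)

Hensel: r_{i+1} = r_i − f(r_i)/f′(r_i) mod 5^{i+2}, where f′(x) = 3x². Iterate:
  r_0 = 3 (mod 5)
  r_1 = 3 (mod 25)
  r_2 = 78 (mod 125)
  r_3 = 578 (mod 625)
Final: r = 578 with f(r) ≡ 0 mod 5^4.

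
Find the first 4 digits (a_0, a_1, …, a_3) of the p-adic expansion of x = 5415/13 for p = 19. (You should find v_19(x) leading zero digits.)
(a_0, …, a_3) = (0, 0, 7, 7)

v_19(5415/13) = 2, so a_0 = ... = a_1 = 0. Factor out: x = 19^2 · u with u = 15/13 a unit in ℤ_19. Expand u iteratively via a_{v+i} = u_i mod 19, u_{i+1} = (u_i − a_{v+i})/19:
  u_0 = 15/13;  a_2 = 7;  u_1 = (u_0 − 7)/19 = -4/13
  u_1 = -4/13;  a_3 = 7;  u_2 = (u_1 − 7)/19 = -5/13
Digits: (0, 0, 7, 7).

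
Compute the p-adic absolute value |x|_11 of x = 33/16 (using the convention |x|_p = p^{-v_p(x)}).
|33/16|_11 = 1/11

Step 1 — compute v_11(x) by factoring powers of 11 out of the numerator and denominator: v_11(33/16) = 1. Step 2 — apply |x|_p = p^{-v_p(x)} = 11^{-1} = 1/11.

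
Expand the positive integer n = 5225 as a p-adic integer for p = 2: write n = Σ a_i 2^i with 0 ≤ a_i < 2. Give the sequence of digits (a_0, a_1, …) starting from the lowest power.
(a_0, a_1, …) = (1, 0, 0, 1, 0, 1, 1, 0, 0, 0, 1, 0, 1)

Repeated division by 2 gives the digits low-to-high: 5225 = 1 + 1·2^3 + 1·2^5 + 1·2^6 + 1·2^10 + 1·2^12. Digit sequence: (1, 0, 0, 1, 0, 1, 1, 0, 0, 0, 1, 0, 1).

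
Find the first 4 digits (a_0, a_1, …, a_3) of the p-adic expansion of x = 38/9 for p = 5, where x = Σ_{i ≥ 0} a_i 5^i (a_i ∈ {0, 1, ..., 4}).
(a_0, …, a_3) = (2, 1, 1, 2)

v_5(38/9) = 0 (numerator and denominator both coprime to 5), so x ∈ ℤ_5^×. Compute digits iteratively via a_i = x_i mod 5, x_{i+1} = (x_i − a_i)/5, with x_0 = x:
  x_0 = 38/9;  a_0 = 2;  x_1 = (x_0 − 2)/5 = 4/9
  x_1 = 4/9;  a_1 = 1;  x_2 = (x_1 − 1)/5 = -1/9
  x_2 = -1/9;  a_2 = 1;  x_3 = (x_2 − 1)/5 = -2/9
  x_3 = -2/9;  a_3 = 2;  x_4 = (x_3 − 2)/5 = -4/9
Digits: (2, 1, 1, 2).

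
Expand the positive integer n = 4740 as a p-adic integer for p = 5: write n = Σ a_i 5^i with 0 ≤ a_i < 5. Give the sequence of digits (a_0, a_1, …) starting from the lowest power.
(a_0, a_1, …) = (0, 3, 4, 2, 2, 1)

Repeated division by 5 gives the digits low-to-high: 4740 = 3·5^1 + 4·5^2 + 2·5^3 + 2·5^4 + 1·5^5. Digit sequence: (0, 3, 4, 2, 2, 1).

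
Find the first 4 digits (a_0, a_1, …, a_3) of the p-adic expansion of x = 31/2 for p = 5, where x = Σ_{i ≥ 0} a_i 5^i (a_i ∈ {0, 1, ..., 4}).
(a_0, …, a_3) = (3, 0, 3, 2)

v_5(31/2) = 0 (numerator and denominator both coprime to 5), so x ∈ ℤ_5^×. Compute digits iteratively via a_i = x_i mod 5, x_{i+1} = (x_i − a_i)/5, with x_0 = x:
  x_0 = 31/2;  a_0 = 3;  x_1 = (x_0 − 3)/5 = 5/2
  x_1 = 5/2;  a_1 = 0;  x_2 = (x_1 − 0)/5 = 1/2
  x_2 = 1/2;  a_2 = 3;  x_3 = (x_2 − 3)/5 = -1/2
  x_3 = -1/2;  a_3 = 2;  x_4 = (x_3 − 2)/5 = -1/2
Digits: (3, 0, 3, 2).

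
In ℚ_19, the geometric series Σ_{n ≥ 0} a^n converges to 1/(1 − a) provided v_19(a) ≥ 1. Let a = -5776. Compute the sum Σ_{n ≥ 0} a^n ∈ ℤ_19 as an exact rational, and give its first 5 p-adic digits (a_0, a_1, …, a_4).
Σ a^n = 1/(1 − a) = 1/5777;  first 5 digits = (1, 0, 3, 18, 8)

v_19(a) = 2 ≥ 1, so the series converges in ℤ_19 to 1/(1 − a) = 1/(1 − (-5776)) = 1/5777. Expand this rational in ℤ_19: compute digits iteratively via d_i = x_i mod 19, x_{i+1} = (x_i − d_i)/19. The first 5 digits are (1, 0, 3, 18, 8).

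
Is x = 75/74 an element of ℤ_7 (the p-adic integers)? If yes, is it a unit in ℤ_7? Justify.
x ∈ ℤ_7^× (unit); v_7(x) = 0

ℤ_7 = {x ∈ ℚ_7 : v_7(x) ≥ 0} and ℤ_7^× = {x ∈ ℤ_7 : v_7(x) = 0}. Here v_7(75/74) = v_7(num) − v_7(den) = 0; compare against these criteria.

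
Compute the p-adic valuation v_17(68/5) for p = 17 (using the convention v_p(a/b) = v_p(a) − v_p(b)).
v_17(68/5) = 1

Factor powers of 17 from the numerator and denominator of the reduced fraction: 68 = 17^1 · 4 and 5 = 17^0 · 5. Apply v_p(a/b) = v_p(a) − v_p(b): v_17(68/5) = 1 − 0 = 1.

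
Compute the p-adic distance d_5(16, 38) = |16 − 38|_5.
d_5(16, 38) = 1

Step 1 — x − y = 16 − 38 = -22. Step 2 — v_5(-22) = 0 (factor: -22 = −(5^0 · 22); the sign does not affect v_p). Step 3 — |x − y|_5 = 5^{0} = 1.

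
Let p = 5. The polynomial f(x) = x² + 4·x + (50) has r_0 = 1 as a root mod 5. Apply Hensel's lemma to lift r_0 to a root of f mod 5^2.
r_1 = 21 (mod 25)

Hensel: r_{i+1} = r_i − f(r_i)·(f′(r_i))^{-1} mod 5^{i+2}, f′(x) = 2x + 4. Iterate:
  r_0 = 1 (mod 5)
  r_1 = 21 (mod 25)
Final: r = 21 satisfies f(r) ≡ 0 mod 5^2.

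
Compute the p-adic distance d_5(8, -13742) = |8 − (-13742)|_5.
d_5(8, -13742) = 1/625

Step 1 — x − y = 8 − (-13742) = 13750. Step 2 — v_5(13750) = 4 (factor: 13750 = (5^4 · 22); the sign does not affect v_p). Step 3 — |x − y|_5 = 5^{-4} = 1/625.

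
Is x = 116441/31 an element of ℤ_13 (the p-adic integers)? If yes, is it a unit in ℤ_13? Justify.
x ∈ ℤ_13 but not a unit; v_13(x) = 3 > 0

ℤ_13 = {x ∈ ℚ_13 : v_13(x) ≥ 0} and ℤ_13^× = {x ∈ ℤ_13 : v_13(x) = 0}. Here v_13(116441/31) = v_13(num) − v_13(den) = 3; compare against these criteria.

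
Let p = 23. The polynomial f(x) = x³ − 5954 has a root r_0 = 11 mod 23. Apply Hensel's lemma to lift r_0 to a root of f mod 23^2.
r_1 = 356 (mod 529)

Hensel: r_{i+1} = r_i − f(r_i)/f′(r_i) mod 23^{i+2}, where f′(x) = 3x². Iterate:
  r_0 = 11 (mod 23)
  r_1 = 356 (mod 529)
Final: r = 356 with f(r) ≡ 0 mod 23^2.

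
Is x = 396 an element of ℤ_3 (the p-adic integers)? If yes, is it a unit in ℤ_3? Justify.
x ∈ ℤ_3 but not a unit; v_3(x) = 2 > 0

ℤ_3 = {x ∈ ℚ_3 : v_3(x) ≥ 0} and ℤ_3^× = {x ∈ ℤ_3 : v_3(x) = 0}. Here v_3(396) = v_3(num) − v_3(den) = 2; compare against these criteria.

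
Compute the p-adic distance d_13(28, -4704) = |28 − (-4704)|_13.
d_13(28, -4704) = 1/169

Step 1 — x − y = 28 − (-4704) = 4732. Step 2 — v_13(4732) = 2 (factor: 4732 = (13^2 · 28); the sign does not affect v_p). Step 3 — |x − y|_13 = 13^{-2} = 1/169.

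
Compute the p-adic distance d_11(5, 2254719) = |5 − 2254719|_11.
d_11(5, 2254719) = 1/161051

Step 1 — x − y = 5 − 2254719 = -2254714. Step 2 — v_11(-2254714) = 5 (factor: -2254714 = −(11^5 · 14); the sign does not affect v_p). Step 3 — |x − y|_11 = 11^{-5} = 1/161051.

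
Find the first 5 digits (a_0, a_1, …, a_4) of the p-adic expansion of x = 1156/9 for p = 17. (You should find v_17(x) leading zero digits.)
(a_0, …, a_4) = (0, 0, 8, 9, 7)

v_17(1156/9) = 2, so a_0 = ... = a_1 = 0. Factor out: x = 17^2 · u with u = 4/9 a unit in ℤ_17. Expand u iteratively via a_{v+i} = u_i mod 17, u_{i+1} = (u_i − a_{v+i})/17:
  u_0 = 4/9;  a_2 = 8;  u_1 = (u_0 − 8)/17 = -4/9
  u_1 = -4/9;  a_3 = 9;  u_2 = (u_1 − 9)/17 = -5/9
  u_2 = -5/9;  a_4 = 7;  u_3 = (u_2 − 7)/17 = -4/9
Digits: (0, 0, 8, 9, 7).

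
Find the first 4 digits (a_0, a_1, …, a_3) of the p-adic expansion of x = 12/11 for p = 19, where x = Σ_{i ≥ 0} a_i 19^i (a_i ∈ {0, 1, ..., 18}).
(a_0, …, a_3) = (8, 10, 15, 13)

v_19(12/11) = 0 (numerator and denominator both coprime to 19), so x ∈ ℤ_19^×. Compute digits iteratively via a_i = x_i mod 19, x_{i+1} = (x_i − a_i)/19, with x_0 = x:
  x_0 = 12/11;  a_0 = 8;  x_1 = (x_0 − 8)/19 = -4/11
  x_1 = -4/11;  a_1 = 10;  x_2 = (x_1 − 10)/19 = -6/11
  x_2 = -6/11;  a_2 = 15;  x_3 = (x_2 − 15)/19 = -9/11
  x_3 = -9/11;  a_3 = 13;  x_4 = (x_3 − 13)/19 = -8/11
Digits: (8, 10, 15, 13).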